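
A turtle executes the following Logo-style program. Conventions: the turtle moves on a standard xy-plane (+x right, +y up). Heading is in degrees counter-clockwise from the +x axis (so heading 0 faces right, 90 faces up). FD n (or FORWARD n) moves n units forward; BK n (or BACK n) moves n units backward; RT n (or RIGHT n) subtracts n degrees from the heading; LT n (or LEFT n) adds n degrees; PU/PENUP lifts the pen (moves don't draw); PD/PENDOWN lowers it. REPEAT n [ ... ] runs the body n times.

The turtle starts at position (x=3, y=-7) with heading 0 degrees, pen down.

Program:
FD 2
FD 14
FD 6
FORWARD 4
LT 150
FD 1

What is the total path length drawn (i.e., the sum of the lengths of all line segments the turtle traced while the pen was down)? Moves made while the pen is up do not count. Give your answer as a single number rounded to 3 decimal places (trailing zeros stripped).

Executing turtle program step by step:
Start: pos=(3,-7), heading=0, pen down
FD 2: (3,-7) -> (5,-7) [heading=0, draw]
FD 14: (5,-7) -> (19,-7) [heading=0, draw]
FD 6: (19,-7) -> (25,-7) [heading=0, draw]
FD 4: (25,-7) -> (29,-7) [heading=0, draw]
LT 150: heading 0 -> 150
FD 1: (29,-7) -> (28.134,-6.5) [heading=150, draw]
Final: pos=(28.134,-6.5), heading=150, 5 segment(s) drawn

Segment lengths:
  seg 1: (3,-7) -> (5,-7), length = 2
  seg 2: (5,-7) -> (19,-7), length = 14
  seg 3: (19,-7) -> (25,-7), length = 6
  seg 4: (25,-7) -> (29,-7), length = 4
  seg 5: (29,-7) -> (28.134,-6.5), length = 1
Total = 27

Answer: 27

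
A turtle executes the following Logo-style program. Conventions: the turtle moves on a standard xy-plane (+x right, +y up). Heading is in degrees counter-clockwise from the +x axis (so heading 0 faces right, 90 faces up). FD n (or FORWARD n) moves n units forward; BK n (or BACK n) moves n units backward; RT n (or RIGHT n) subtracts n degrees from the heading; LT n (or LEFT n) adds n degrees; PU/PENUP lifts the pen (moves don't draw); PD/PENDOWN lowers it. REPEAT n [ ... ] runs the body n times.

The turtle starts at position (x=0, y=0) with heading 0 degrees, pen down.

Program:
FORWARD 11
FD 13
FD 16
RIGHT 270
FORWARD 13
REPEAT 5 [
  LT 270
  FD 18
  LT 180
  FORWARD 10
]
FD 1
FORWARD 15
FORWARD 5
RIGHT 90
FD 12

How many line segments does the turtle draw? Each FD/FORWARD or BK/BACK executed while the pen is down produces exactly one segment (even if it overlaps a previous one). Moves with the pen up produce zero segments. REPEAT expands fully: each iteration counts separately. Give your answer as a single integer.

Answer: 18

Derivation:
Executing turtle program step by step:
Start: pos=(0,0), heading=0, pen down
FD 11: (0,0) -> (11,0) [heading=0, draw]
FD 13: (11,0) -> (24,0) [heading=0, draw]
FD 16: (24,0) -> (40,0) [heading=0, draw]
RT 270: heading 0 -> 90
FD 13: (40,0) -> (40,13) [heading=90, draw]
REPEAT 5 [
  -- iteration 1/5 --
  LT 270: heading 90 -> 0
  FD 18: (40,13) -> (58,13) [heading=0, draw]
  LT 180: heading 0 -> 180
  FD 10: (58,13) -> (48,13) [heading=180, draw]
  -- iteration 2/5 --
  LT 270: heading 180 -> 90
  FD 18: (48,13) -> (48,31) [heading=90, draw]
  LT 180: heading 90 -> 270
  FD 10: (48,31) -> (48,21) [heading=270, draw]
  -- iteration 3/5 --
  LT 270: heading 270 -> 180
  FD 18: (48,21) -> (30,21) [heading=180, draw]
  LT 180: heading 180 -> 0
  FD 10: (30,21) -> (40,21) [heading=0, draw]
  -- iteration 4/5 --
  LT 270: heading 0 -> 270
  FD 18: (40,21) -> (40,3) [heading=270, draw]
  LT 180: heading 270 -> 90
  FD 10: (40,3) -> (40,13) [heading=90, draw]
  -- iteration 5/5 --
  LT 270: heading 90 -> 0
  FD 18: (40,13) -> (58,13) [heading=0, draw]
  LT 180: heading 0 -> 180
  FD 10: (58,13) -> (48,13) [heading=180, draw]
]
FD 1: (48,13) -> (47,13) [heading=180, draw]
FD 15: (47,13) -> (32,13) [heading=180, draw]
FD 5: (32,13) -> (27,13) [heading=180, draw]
RT 90: heading 180 -> 90
FD 12: (27,13) -> (27,25) [heading=90, draw]
Final: pos=(27,25), heading=90, 18 segment(s) drawn
Segments drawn: 18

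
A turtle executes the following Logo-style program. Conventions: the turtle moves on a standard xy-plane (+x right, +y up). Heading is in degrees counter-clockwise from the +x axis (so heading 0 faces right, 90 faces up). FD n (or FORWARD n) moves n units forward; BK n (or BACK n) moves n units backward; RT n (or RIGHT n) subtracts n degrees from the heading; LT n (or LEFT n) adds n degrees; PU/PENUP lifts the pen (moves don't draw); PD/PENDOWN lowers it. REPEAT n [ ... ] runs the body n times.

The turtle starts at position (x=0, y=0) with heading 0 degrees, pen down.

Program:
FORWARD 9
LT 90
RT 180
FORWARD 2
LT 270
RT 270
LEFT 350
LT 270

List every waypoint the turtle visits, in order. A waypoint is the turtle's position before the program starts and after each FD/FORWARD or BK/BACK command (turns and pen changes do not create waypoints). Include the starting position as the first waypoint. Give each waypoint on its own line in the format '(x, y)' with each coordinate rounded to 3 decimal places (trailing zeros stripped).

Answer: (0, 0)
(9, 0)
(9, -2)

Derivation:
Executing turtle program step by step:
Start: pos=(0,0), heading=0, pen down
FD 9: (0,0) -> (9,0) [heading=0, draw]
LT 90: heading 0 -> 90
RT 180: heading 90 -> 270
FD 2: (9,0) -> (9,-2) [heading=270, draw]
LT 270: heading 270 -> 180
RT 270: heading 180 -> 270
LT 350: heading 270 -> 260
LT 270: heading 260 -> 170
Final: pos=(9,-2), heading=170, 2 segment(s) drawn
Waypoints (3 total):
(0, 0)
(9, 0)
(9, -2)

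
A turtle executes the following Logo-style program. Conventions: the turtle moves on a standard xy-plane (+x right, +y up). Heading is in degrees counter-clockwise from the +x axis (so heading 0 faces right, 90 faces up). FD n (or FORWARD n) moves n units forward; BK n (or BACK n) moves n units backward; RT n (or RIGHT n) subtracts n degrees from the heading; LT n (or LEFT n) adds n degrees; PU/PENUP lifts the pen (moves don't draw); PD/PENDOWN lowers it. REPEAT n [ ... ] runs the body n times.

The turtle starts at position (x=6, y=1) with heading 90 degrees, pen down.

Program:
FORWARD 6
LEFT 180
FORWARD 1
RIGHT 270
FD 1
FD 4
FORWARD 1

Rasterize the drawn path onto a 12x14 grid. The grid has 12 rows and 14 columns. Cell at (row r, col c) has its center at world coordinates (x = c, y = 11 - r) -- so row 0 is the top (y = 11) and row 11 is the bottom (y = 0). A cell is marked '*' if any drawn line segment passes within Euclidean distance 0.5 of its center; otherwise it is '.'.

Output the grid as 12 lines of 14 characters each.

Segment 0: (6,1) -> (6,7)
Segment 1: (6,7) -> (6,6)
Segment 2: (6,6) -> (7,6)
Segment 3: (7,6) -> (11,6)
Segment 4: (11,6) -> (12,6)

Answer: ..............
..............
..............
..............
......*.......
......*******.
......*.......
......*.......
......*.......
......*.......
......*.......
..............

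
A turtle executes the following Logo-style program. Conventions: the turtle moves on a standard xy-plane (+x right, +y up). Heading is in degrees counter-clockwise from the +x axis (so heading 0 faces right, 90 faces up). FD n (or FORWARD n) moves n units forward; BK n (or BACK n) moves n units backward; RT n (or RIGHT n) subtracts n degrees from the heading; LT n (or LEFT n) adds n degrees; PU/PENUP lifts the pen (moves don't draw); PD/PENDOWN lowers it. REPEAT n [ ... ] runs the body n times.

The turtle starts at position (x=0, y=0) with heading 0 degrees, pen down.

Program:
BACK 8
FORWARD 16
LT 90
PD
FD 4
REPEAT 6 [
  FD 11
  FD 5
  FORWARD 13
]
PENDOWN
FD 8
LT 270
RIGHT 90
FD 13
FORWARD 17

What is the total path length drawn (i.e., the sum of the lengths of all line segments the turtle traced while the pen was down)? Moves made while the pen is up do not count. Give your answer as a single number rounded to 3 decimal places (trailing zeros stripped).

Executing turtle program step by step:
Start: pos=(0,0), heading=0, pen down
BK 8: (0,0) -> (-8,0) [heading=0, draw]
FD 16: (-8,0) -> (8,0) [heading=0, draw]
LT 90: heading 0 -> 90
PD: pen down
FD 4: (8,0) -> (8,4) [heading=90, draw]
REPEAT 6 [
  -- iteration 1/6 --
  FD 11: (8,4) -> (8,15) [heading=90, draw]
  FD 5: (8,15) -> (8,20) [heading=90, draw]
  FD 13: (8,20) -> (8,33) [heading=90, draw]
  -- iteration 2/6 --
  FD 11: (8,33) -> (8,44) [heading=90, draw]
  FD 5: (8,44) -> (8,49) [heading=90, draw]
  FD 13: (8,49) -> (8,62) [heading=90, draw]
  -- iteration 3/6 --
  FD 11: (8,62) -> (8,73) [heading=90, draw]
  FD 5: (8,73) -> (8,78) [heading=90, draw]
  FD 13: (8,78) -> (8,91) [heading=90, draw]
  -- iteration 4/6 --
  FD 11: (8,91) -> (8,102) [heading=90, draw]
  FD 5: (8,102) -> (8,107) [heading=90, draw]
  FD 13: (8,107) -> (8,120) [heading=90, draw]
  -- iteration 5/6 --
  FD 11: (8,120) -> (8,131) [heading=90, draw]
  FD 5: (8,131) -> (8,136) [heading=90, draw]
  FD 13: (8,136) -> (8,149) [heading=90, draw]
  -- iteration 6/6 --
  FD 11: (8,149) -> (8,160) [heading=90, draw]
  FD 5: (8,160) -> (8,165) [heading=90, draw]
  FD 13: (8,165) -> (8,178) [heading=90, draw]
]
PD: pen down
FD 8: (8,178) -> (8,186) [heading=90, draw]
LT 270: heading 90 -> 0
RT 90: heading 0 -> 270
FD 13: (8,186) -> (8,173) [heading=270, draw]
FD 17: (8,173) -> (8,156) [heading=270, draw]
Final: pos=(8,156), heading=270, 24 segment(s) drawn

Segment lengths:
  seg 1: (0,0) -> (-8,0), length = 8
  seg 2: (-8,0) -> (8,0), length = 16
  seg 3: (8,0) -> (8,4), length = 4
  seg 4: (8,4) -> (8,15), length = 11
  seg 5: (8,15) -> (8,20), length = 5
  seg 6: (8,20) -> (8,33), length = 13
  seg 7: (8,33) -> (8,44), length = 11
  seg 8: (8,44) -> (8,49), length = 5
  seg 9: (8,49) -> (8,62), length = 13
  seg 10: (8,62) -> (8,73), length = 11
  seg 11: (8,73) -> (8,78), length = 5
  seg 12: (8,78) -> (8,91), length = 13
  seg 13: (8,91) -> (8,102), length = 11
  seg 14: (8,102) -> (8,107), length = 5
  seg 15: (8,107) -> (8,120), length = 13
  seg 16: (8,120) -> (8,131), length = 11
  seg 17: (8,131) -> (8,136), length = 5
  seg 18: (8,136) -> (8,149), length = 13
  seg 19: (8,149) -> (8,160), length = 11
  seg 20: (8,160) -> (8,165), length = 5
  seg 21: (8,165) -> (8,178), length = 13
  seg 22: (8,178) -> (8,186), length = 8
  seg 23: (8,186) -> (8,173), length = 13
  seg 24: (8,173) -> (8,156), length = 17
Total = 240

Answer: 240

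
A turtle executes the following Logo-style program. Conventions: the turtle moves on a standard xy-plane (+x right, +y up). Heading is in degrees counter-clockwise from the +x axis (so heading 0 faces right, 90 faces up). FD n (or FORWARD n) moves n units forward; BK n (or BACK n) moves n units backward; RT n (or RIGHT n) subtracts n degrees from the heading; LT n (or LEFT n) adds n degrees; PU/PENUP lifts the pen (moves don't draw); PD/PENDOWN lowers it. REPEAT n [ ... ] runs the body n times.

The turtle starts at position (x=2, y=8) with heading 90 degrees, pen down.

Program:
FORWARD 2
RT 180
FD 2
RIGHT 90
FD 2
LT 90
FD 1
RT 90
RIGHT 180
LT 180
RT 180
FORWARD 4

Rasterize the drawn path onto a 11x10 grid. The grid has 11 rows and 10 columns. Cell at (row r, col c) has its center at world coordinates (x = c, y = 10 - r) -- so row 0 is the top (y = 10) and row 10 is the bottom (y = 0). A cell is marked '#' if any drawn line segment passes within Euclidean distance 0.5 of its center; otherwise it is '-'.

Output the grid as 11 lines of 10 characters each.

Segment 0: (2,8) -> (2,10)
Segment 1: (2,10) -> (2,8)
Segment 2: (2,8) -> (0,8)
Segment 3: (0,8) -> (0,7)
Segment 4: (0,7) -> (4,7)

Answer: --#-------
--#-------
###-------
#####-----
----------
----------
----------
----------
----------
----------
----------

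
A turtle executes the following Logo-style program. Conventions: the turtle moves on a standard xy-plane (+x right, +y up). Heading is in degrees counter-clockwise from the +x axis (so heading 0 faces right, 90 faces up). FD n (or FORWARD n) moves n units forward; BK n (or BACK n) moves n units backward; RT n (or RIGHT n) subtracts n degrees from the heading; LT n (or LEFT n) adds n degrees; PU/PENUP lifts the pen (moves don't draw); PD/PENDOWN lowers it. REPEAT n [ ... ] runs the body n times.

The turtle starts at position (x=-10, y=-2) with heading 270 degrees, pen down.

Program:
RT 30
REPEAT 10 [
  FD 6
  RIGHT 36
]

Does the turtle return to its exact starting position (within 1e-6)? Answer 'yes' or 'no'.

Executing turtle program step by step:
Start: pos=(-10,-2), heading=270, pen down
RT 30: heading 270 -> 240
REPEAT 10 [
  -- iteration 1/10 --
  FD 6: (-10,-2) -> (-13,-7.196) [heading=240, draw]
  RT 36: heading 240 -> 204
  -- iteration 2/10 --
  FD 6: (-13,-7.196) -> (-18.481,-9.637) [heading=204, draw]
  RT 36: heading 204 -> 168
  -- iteration 3/10 --
  FD 6: (-18.481,-9.637) -> (-24.35,-8.389) [heading=168, draw]
  RT 36: heading 168 -> 132
  -- iteration 4/10 --
  FD 6: (-24.35,-8.389) -> (-28.365,-3.93) [heading=132, draw]
  RT 36: heading 132 -> 96
  -- iteration 5/10 --
  FD 6: (-28.365,-3.93) -> (-28.992,2.037) [heading=96, draw]
  RT 36: heading 96 -> 60
  -- iteration 6/10 --
  FD 6: (-28.992,2.037) -> (-25.992,7.233) [heading=60, draw]
  RT 36: heading 60 -> 24
  -- iteration 7/10 --
  FD 6: (-25.992,7.233) -> (-20.511,9.673) [heading=24, draw]
  RT 36: heading 24 -> 348
  -- iteration 8/10 --
  FD 6: (-20.511,9.673) -> (-14.642,8.426) [heading=348, draw]
  RT 36: heading 348 -> 312
  -- iteration 9/10 --
  FD 6: (-14.642,8.426) -> (-10.627,3.967) [heading=312, draw]
  RT 36: heading 312 -> 276
  -- iteration 10/10 --
  FD 6: (-10.627,3.967) -> (-10,-2) [heading=276, draw]
  RT 36: heading 276 -> 240
]
Final: pos=(-10,-2), heading=240, 10 segment(s) drawn

Start position: (-10, -2)
Final position: (-10, -2)
Distance = 0; < 1e-6 -> CLOSED

Answer: yes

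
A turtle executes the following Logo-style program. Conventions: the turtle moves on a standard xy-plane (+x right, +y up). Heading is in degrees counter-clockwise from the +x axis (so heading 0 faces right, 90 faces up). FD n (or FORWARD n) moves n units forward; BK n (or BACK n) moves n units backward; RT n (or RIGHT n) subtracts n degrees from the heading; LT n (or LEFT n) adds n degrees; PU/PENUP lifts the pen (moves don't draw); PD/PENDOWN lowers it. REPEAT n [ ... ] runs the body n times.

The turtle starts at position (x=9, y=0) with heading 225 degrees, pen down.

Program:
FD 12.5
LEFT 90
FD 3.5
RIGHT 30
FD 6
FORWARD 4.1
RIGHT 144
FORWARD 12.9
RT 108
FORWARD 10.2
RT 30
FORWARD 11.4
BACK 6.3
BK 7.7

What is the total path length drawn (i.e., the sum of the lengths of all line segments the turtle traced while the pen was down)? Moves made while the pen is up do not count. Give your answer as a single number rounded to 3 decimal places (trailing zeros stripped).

Executing turtle program step by step:
Start: pos=(9,0), heading=225, pen down
FD 12.5: (9,0) -> (0.161,-8.839) [heading=225, draw]
LT 90: heading 225 -> 315
FD 3.5: (0.161,-8.839) -> (2.636,-11.314) [heading=315, draw]
RT 30: heading 315 -> 285
FD 6: (2.636,-11.314) -> (4.189,-17.109) [heading=285, draw]
FD 4.1: (4.189,-17.109) -> (5.25,-21.07) [heading=285, draw]
RT 144: heading 285 -> 141
FD 12.9: (5.25,-21.07) -> (-4.775,-12.951) [heading=141, draw]
RT 108: heading 141 -> 33
FD 10.2: (-4.775,-12.951) -> (3.779,-7.396) [heading=33, draw]
RT 30: heading 33 -> 3
FD 11.4: (3.779,-7.396) -> (15.164,-6.799) [heading=3, draw]
BK 6.3: (15.164,-6.799) -> (8.872,-7.129) [heading=3, draw]
BK 7.7: (8.872,-7.129) -> (1.183,-7.532) [heading=3, draw]
Final: pos=(1.183,-7.532), heading=3, 9 segment(s) drawn

Segment lengths:
  seg 1: (9,0) -> (0.161,-8.839), length = 12.5
  seg 2: (0.161,-8.839) -> (2.636,-11.314), length = 3.5
  seg 3: (2.636,-11.314) -> (4.189,-17.109), length = 6
  seg 4: (4.189,-17.109) -> (5.25,-21.07), length = 4.1
  seg 5: (5.25,-21.07) -> (-4.775,-12.951), length = 12.9
  seg 6: (-4.775,-12.951) -> (3.779,-7.396), length = 10.2
  seg 7: (3.779,-7.396) -> (15.164,-6.799), length = 11.4
  seg 8: (15.164,-6.799) -> (8.872,-7.129), length = 6.3
  seg 9: (8.872,-7.129) -> (1.183,-7.532), length = 7.7
Total = 74.6

Answer: 74.6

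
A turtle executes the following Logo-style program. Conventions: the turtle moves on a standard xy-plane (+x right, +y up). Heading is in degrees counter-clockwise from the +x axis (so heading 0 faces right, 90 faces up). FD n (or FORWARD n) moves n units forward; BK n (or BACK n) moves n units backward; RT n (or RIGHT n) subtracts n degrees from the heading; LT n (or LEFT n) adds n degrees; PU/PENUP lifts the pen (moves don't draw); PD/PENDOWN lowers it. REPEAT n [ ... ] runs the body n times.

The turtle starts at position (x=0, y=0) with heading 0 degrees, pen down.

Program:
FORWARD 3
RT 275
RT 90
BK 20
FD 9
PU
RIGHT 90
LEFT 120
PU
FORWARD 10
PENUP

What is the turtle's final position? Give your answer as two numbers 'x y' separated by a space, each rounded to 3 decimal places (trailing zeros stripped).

Executing turtle program step by step:
Start: pos=(0,0), heading=0, pen down
FD 3: (0,0) -> (3,0) [heading=0, draw]
RT 275: heading 0 -> 85
RT 90: heading 85 -> 355
BK 20: (3,0) -> (-16.924,1.743) [heading=355, draw]
FD 9: (-16.924,1.743) -> (-7.958,0.959) [heading=355, draw]
PU: pen up
RT 90: heading 355 -> 265
LT 120: heading 265 -> 25
PU: pen up
FD 10: (-7.958,0.959) -> (1.105,5.185) [heading=25, move]
PU: pen up
Final: pos=(1.105,5.185), heading=25, 3 segment(s) drawn

Answer: 1.105 5.185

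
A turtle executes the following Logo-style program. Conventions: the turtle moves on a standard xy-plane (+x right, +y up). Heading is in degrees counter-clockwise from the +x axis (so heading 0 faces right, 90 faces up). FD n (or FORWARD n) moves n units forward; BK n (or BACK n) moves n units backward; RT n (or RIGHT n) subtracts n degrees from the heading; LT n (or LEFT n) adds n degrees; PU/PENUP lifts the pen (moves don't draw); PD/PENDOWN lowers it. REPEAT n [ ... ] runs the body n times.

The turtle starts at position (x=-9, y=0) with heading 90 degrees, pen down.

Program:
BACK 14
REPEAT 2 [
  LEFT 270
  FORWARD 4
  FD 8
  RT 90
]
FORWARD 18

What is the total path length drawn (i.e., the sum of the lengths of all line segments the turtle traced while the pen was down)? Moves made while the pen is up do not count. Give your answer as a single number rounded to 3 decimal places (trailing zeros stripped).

Answer: 56

Derivation:
Executing turtle program step by step:
Start: pos=(-9,0), heading=90, pen down
BK 14: (-9,0) -> (-9,-14) [heading=90, draw]
REPEAT 2 [
  -- iteration 1/2 --
  LT 270: heading 90 -> 0
  FD 4: (-9,-14) -> (-5,-14) [heading=0, draw]
  FD 8: (-5,-14) -> (3,-14) [heading=0, draw]
  RT 90: heading 0 -> 270
  -- iteration 2/2 --
  LT 270: heading 270 -> 180
  FD 4: (3,-14) -> (-1,-14) [heading=180, draw]
  FD 8: (-1,-14) -> (-9,-14) [heading=180, draw]
  RT 90: heading 180 -> 90
]
FD 18: (-9,-14) -> (-9,4) [heading=90, draw]
Final: pos=(-9,4), heading=90, 6 segment(s) drawn

Segment lengths:
  seg 1: (-9,0) -> (-9,-14), length = 14
  seg 2: (-9,-14) -> (-5,-14), length = 4
  seg 3: (-5,-14) -> (3,-14), length = 8
  seg 4: (3,-14) -> (-1,-14), length = 4
  seg 5: (-1,-14) -> (-9,-14), length = 8
  seg 6: (-9,-14) -> (-9,4), length = 18
Total = 56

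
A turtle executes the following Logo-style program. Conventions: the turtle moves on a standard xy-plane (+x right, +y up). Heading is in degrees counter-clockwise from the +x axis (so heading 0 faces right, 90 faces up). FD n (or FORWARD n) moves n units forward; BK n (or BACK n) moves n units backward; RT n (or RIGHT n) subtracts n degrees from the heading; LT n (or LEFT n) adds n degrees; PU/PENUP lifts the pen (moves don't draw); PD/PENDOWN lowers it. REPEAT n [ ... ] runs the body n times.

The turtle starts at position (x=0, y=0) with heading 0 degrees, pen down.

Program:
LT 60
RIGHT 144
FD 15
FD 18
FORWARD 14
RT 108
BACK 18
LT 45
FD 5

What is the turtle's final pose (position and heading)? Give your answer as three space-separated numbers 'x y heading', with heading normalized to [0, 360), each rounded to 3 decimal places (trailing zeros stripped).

Answer: 18.326 -53.208 213

Derivation:
Executing turtle program step by step:
Start: pos=(0,0), heading=0, pen down
LT 60: heading 0 -> 60
RT 144: heading 60 -> 276
FD 15: (0,0) -> (1.568,-14.918) [heading=276, draw]
FD 18: (1.568,-14.918) -> (3.449,-32.819) [heading=276, draw]
FD 14: (3.449,-32.819) -> (4.913,-46.743) [heading=276, draw]
RT 108: heading 276 -> 168
BK 18: (4.913,-46.743) -> (22.519,-50.485) [heading=168, draw]
LT 45: heading 168 -> 213
FD 5: (22.519,-50.485) -> (18.326,-53.208) [heading=213, draw]
Final: pos=(18.326,-53.208), heading=213, 5 segment(s) drawn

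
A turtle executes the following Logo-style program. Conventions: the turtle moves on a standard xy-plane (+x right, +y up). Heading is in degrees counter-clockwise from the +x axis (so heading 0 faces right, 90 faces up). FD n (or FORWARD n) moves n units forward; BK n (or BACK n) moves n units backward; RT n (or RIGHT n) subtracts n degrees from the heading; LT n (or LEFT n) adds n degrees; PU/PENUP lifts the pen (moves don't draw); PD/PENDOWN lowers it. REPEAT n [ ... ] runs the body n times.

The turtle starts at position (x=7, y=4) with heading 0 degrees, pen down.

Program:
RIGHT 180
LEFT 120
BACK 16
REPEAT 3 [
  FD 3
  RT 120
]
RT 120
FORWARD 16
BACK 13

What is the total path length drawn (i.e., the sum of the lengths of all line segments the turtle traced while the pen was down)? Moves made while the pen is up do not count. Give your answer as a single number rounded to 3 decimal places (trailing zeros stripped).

Executing turtle program step by step:
Start: pos=(7,4), heading=0, pen down
RT 180: heading 0 -> 180
LT 120: heading 180 -> 300
BK 16: (7,4) -> (-1,17.856) [heading=300, draw]
REPEAT 3 [
  -- iteration 1/3 --
  FD 3: (-1,17.856) -> (0.5,15.258) [heading=300, draw]
  RT 120: heading 300 -> 180
  -- iteration 2/3 --
  FD 3: (0.5,15.258) -> (-2.5,15.258) [heading=180, draw]
  RT 120: heading 180 -> 60
  -- iteration 3/3 --
  FD 3: (-2.5,15.258) -> (-1,17.856) [heading=60, draw]
  RT 120: heading 60 -> 300
]
RT 120: heading 300 -> 180
FD 16: (-1,17.856) -> (-17,17.856) [heading=180, draw]
BK 13: (-17,17.856) -> (-4,17.856) [heading=180, draw]
Final: pos=(-4,17.856), heading=180, 6 segment(s) drawn

Segment lengths:
  seg 1: (7,4) -> (-1,17.856), length = 16
  seg 2: (-1,17.856) -> (0.5,15.258), length = 3
  seg 3: (0.5,15.258) -> (-2.5,15.258), length = 3
  seg 4: (-2.5,15.258) -> (-1,17.856), length = 3
  seg 5: (-1,17.856) -> (-17,17.856), length = 16
  seg 6: (-17,17.856) -> (-4,17.856), length = 13
Total = 54

Answer: 54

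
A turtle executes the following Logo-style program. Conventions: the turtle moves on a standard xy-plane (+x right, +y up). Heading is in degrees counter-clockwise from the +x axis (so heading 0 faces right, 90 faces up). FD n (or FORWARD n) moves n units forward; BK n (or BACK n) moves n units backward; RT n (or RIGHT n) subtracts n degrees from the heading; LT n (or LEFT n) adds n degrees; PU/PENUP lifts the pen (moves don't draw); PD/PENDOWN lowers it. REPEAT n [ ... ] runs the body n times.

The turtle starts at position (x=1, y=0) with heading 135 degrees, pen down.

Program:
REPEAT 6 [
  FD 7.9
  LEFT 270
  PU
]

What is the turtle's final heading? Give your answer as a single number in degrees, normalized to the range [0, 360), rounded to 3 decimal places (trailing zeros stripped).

Executing turtle program step by step:
Start: pos=(1,0), heading=135, pen down
REPEAT 6 [
  -- iteration 1/6 --
  FD 7.9: (1,0) -> (-4.586,5.586) [heading=135, draw]
  LT 270: heading 135 -> 45
  PU: pen up
  -- iteration 2/6 --
  FD 7.9: (-4.586,5.586) -> (1,11.172) [heading=45, move]
  LT 270: heading 45 -> 315
  PU: pen up
  -- iteration 3/6 --
  FD 7.9: (1,11.172) -> (6.586,5.586) [heading=315, move]
  LT 270: heading 315 -> 225
  PU: pen up
  -- iteration 4/6 --
  FD 7.9: (6.586,5.586) -> (1,0) [heading=225, move]
  LT 270: heading 225 -> 135
  PU: pen up
  -- iteration 5/6 --
  FD 7.9: (1,0) -> (-4.586,5.586) [heading=135, move]
  LT 270: heading 135 -> 45
  PU: pen up
  -- iteration 6/6 --
  FD 7.9: (-4.586,5.586) -> (1,11.172) [heading=45, move]
  LT 270: heading 45 -> 315
  PU: pen up
]
Final: pos=(1,11.172), heading=315, 1 segment(s) drawn

Answer: 315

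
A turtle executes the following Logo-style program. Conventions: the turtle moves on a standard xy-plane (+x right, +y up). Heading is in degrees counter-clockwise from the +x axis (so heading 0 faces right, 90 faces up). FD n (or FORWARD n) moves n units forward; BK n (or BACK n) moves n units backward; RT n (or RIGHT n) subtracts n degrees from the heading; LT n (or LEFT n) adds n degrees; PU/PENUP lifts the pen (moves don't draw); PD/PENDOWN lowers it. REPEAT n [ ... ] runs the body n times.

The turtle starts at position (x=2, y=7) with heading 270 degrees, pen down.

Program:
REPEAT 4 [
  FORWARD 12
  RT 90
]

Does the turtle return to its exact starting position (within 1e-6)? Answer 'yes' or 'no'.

Answer: yes

Derivation:
Executing turtle program step by step:
Start: pos=(2,7), heading=270, pen down
REPEAT 4 [
  -- iteration 1/4 --
  FD 12: (2,7) -> (2,-5) [heading=270, draw]
  RT 90: heading 270 -> 180
  -- iteration 2/4 --
  FD 12: (2,-5) -> (-10,-5) [heading=180, draw]
  RT 90: heading 180 -> 90
  -- iteration 3/4 --
  FD 12: (-10,-5) -> (-10,7) [heading=90, draw]
  RT 90: heading 90 -> 0
  -- iteration 4/4 --
  FD 12: (-10,7) -> (2,7) [heading=0, draw]
  RT 90: heading 0 -> 270
]
Final: pos=(2,7), heading=270, 4 segment(s) drawn

Start position: (2, 7)
Final position: (2, 7)
Distance = 0; < 1e-6 -> CLOSED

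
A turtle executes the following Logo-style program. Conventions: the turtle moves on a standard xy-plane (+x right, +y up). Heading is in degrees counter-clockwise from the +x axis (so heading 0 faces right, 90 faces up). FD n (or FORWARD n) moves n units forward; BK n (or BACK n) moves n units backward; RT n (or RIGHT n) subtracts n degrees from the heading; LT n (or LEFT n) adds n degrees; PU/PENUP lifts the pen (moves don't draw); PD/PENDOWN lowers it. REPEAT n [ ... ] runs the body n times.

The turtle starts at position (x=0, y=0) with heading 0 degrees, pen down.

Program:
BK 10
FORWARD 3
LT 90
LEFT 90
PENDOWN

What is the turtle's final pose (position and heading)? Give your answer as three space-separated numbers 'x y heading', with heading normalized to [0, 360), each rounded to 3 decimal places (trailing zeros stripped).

Answer: -7 0 180

Derivation:
Executing turtle program step by step:
Start: pos=(0,0), heading=0, pen down
BK 10: (0,0) -> (-10,0) [heading=0, draw]
FD 3: (-10,0) -> (-7,0) [heading=0, draw]
LT 90: heading 0 -> 90
LT 90: heading 90 -> 180
PD: pen down
Final: pos=(-7,0), heading=180, 2 segment(s) drawn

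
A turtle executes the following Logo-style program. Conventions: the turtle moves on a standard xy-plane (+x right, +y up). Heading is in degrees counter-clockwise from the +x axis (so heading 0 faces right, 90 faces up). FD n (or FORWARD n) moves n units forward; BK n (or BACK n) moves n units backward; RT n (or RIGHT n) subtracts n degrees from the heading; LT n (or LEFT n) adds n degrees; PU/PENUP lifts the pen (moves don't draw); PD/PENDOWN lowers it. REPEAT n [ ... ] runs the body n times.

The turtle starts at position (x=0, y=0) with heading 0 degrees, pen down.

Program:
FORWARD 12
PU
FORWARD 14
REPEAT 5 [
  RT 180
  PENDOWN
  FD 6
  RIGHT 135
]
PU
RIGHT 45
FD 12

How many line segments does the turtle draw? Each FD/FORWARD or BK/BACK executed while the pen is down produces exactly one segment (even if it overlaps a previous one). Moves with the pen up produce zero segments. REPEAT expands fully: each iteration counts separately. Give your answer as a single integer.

Executing turtle program step by step:
Start: pos=(0,0), heading=0, pen down
FD 12: (0,0) -> (12,0) [heading=0, draw]
PU: pen up
FD 14: (12,0) -> (26,0) [heading=0, move]
REPEAT 5 [
  -- iteration 1/5 --
  RT 180: heading 0 -> 180
  PD: pen down
  FD 6: (26,0) -> (20,0) [heading=180, draw]
  RT 135: heading 180 -> 45
  -- iteration 2/5 --
  RT 180: heading 45 -> 225
  PD: pen down
  FD 6: (20,0) -> (15.757,-4.243) [heading=225, draw]
  RT 135: heading 225 -> 90
  -- iteration 3/5 --
  RT 180: heading 90 -> 270
  PD: pen down
  FD 6: (15.757,-4.243) -> (15.757,-10.243) [heading=270, draw]
  RT 135: heading 270 -> 135
  -- iteration 4/5 --
  RT 180: heading 135 -> 315
  PD: pen down
  FD 6: (15.757,-10.243) -> (20,-14.485) [heading=315, draw]
  RT 135: heading 315 -> 180
  -- iteration 5/5 --
  RT 180: heading 180 -> 0
  PD: pen down
  FD 6: (20,-14.485) -> (26,-14.485) [heading=0, draw]
  RT 135: heading 0 -> 225
]
PU: pen up
RT 45: heading 225 -> 180
FD 12: (26,-14.485) -> (14,-14.485) [heading=180, move]
Final: pos=(14,-14.485), heading=180, 6 segment(s) drawn
Segments drawn: 6

Answer: 6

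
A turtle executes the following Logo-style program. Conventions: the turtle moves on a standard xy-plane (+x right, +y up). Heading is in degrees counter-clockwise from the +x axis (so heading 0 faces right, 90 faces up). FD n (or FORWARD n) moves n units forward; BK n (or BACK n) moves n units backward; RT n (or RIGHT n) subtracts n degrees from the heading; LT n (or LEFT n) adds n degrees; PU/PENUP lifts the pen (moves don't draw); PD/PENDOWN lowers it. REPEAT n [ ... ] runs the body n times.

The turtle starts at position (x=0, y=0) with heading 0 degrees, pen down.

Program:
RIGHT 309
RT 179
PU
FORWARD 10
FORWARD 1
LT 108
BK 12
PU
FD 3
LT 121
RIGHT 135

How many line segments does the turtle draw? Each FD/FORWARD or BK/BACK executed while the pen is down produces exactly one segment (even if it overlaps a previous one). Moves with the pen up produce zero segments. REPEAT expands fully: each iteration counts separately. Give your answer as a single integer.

Answer: 0

Derivation:
Executing turtle program step by step:
Start: pos=(0,0), heading=0, pen down
RT 309: heading 0 -> 51
RT 179: heading 51 -> 232
PU: pen up
FD 10: (0,0) -> (-6.157,-7.88) [heading=232, move]
FD 1: (-6.157,-7.88) -> (-6.772,-8.668) [heading=232, move]
LT 108: heading 232 -> 340
BK 12: (-6.772,-8.668) -> (-18.049,-4.564) [heading=340, move]
PU: pen up
FD 3: (-18.049,-4.564) -> (-15.23,-5.59) [heading=340, move]
LT 121: heading 340 -> 101
RT 135: heading 101 -> 326
Final: pos=(-15.23,-5.59), heading=326, 0 segment(s) drawn
Segments drawn: 0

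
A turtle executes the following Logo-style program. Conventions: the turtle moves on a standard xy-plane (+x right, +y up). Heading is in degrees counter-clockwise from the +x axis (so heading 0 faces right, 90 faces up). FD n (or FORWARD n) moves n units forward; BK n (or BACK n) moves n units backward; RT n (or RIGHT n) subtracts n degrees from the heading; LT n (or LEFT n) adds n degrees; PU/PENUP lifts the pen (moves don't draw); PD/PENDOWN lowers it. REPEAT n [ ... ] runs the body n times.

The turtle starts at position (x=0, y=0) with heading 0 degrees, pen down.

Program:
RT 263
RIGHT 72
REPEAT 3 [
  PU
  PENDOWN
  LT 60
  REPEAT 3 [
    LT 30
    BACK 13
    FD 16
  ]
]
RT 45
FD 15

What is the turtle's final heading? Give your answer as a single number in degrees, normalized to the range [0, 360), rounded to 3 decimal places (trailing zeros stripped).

Executing turtle program step by step:
Start: pos=(0,0), heading=0, pen down
RT 263: heading 0 -> 97
RT 72: heading 97 -> 25
REPEAT 3 [
  -- iteration 1/3 --
  PU: pen up
  PD: pen down
  LT 60: heading 25 -> 85
  REPEAT 3 [
    -- iteration 1/3 --
    LT 30: heading 85 -> 115
    BK 13: (0,0) -> (5.494,-11.782) [heading=115, draw]
    FD 16: (5.494,-11.782) -> (-1.268,2.719) [heading=115, draw]
    -- iteration 2/3 --
    LT 30: heading 115 -> 145
    BK 13: (-1.268,2.719) -> (9.381,-4.738) [heading=145, draw]
    FD 16: (9.381,-4.738) -> (-3.725,4.44) [heading=145, draw]
    -- iteration 3/3 --
    LT 30: heading 145 -> 175
    BK 13: (-3.725,4.44) -> (9.225,3.307) [heading=175, draw]
    FD 16: (9.225,3.307) -> (-6.714,4.701) [heading=175, draw]
  ]
  -- iteration 2/3 --
  PU: pen up
  PD: pen down
  LT 60: heading 175 -> 235
  REPEAT 3 [
    -- iteration 1/3 --
    LT 30: heading 235 -> 265
    BK 13: (-6.714,4.701) -> (-5.581,17.652) [heading=265, draw]
    FD 16: (-5.581,17.652) -> (-6.975,1.713) [heading=265, draw]
    -- iteration 2/3 --
    LT 30: heading 265 -> 295
    BK 13: (-6.975,1.713) -> (-12.469,13.495) [heading=295, draw]
    FD 16: (-12.469,13.495) -> (-5.708,-1.006) [heading=295, draw]
    -- iteration 3/3 --
    LT 30: heading 295 -> 325
    BK 13: (-5.708,-1.006) -> (-16.356,6.45) [heading=325, draw]
    FD 16: (-16.356,6.45) -> (-3.25,-2.727) [heading=325, draw]
  ]
  -- iteration 3/3 --
  PU: pen up
  PD: pen down
  LT 60: heading 325 -> 25
  REPEAT 3 [
    -- iteration 1/3 --
    LT 30: heading 25 -> 55
    BK 13: (-3.25,-2.727) -> (-10.707,-13.376) [heading=55, draw]
    FD 16: (-10.707,-13.376) -> (-1.529,-0.27) [heading=55, draw]
    -- iteration 2/3 --
    LT 30: heading 55 -> 85
    BK 13: (-1.529,-0.27) -> (-2.662,-13.22) [heading=85, draw]
    FD 16: (-2.662,-13.22) -> (-1.268,2.719) [heading=85, draw]
    -- iteration 3/3 --
    LT 30: heading 85 -> 115
    BK 13: (-1.268,2.719) -> (4.226,-9.063) [heading=115, draw]
    FD 16: (4.226,-9.063) -> (-2.536,5.438) [heading=115, draw]
  ]
]
RT 45: heading 115 -> 70
FD 15: (-2.536,5.438) -> (2.595,19.533) [heading=70, draw]
Final: pos=(2.595,19.533), heading=70, 19 segment(s) drawn

Answer: 70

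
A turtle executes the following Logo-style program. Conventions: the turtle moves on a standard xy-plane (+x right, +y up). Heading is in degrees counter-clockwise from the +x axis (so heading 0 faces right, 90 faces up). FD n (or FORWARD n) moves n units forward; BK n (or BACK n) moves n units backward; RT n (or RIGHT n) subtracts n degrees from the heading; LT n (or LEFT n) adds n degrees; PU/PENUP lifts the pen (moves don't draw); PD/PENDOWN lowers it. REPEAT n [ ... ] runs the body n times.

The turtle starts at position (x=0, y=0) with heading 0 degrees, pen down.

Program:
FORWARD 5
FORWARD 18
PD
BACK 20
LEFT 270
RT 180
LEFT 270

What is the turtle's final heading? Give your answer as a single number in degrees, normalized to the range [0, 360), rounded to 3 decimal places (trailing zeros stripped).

Executing turtle program step by step:
Start: pos=(0,0), heading=0, pen down
FD 5: (0,0) -> (5,0) [heading=0, draw]
FD 18: (5,0) -> (23,0) [heading=0, draw]
PD: pen down
BK 20: (23,0) -> (3,0) [heading=0, draw]
LT 270: heading 0 -> 270
RT 180: heading 270 -> 90
LT 270: heading 90 -> 0
Final: pos=(3,0), heading=0, 3 segment(s) drawn

Answer: 0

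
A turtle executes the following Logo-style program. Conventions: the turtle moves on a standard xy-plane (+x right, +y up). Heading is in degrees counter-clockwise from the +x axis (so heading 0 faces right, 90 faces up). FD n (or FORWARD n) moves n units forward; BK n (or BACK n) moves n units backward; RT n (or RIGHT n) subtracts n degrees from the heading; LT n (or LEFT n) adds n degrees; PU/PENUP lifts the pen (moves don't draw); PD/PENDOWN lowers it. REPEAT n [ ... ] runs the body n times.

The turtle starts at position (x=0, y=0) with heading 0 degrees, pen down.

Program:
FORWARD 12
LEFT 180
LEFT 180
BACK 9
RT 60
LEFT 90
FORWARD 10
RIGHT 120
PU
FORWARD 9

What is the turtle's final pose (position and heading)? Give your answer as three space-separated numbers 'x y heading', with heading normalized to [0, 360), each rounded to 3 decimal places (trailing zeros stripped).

Answer: 11.66 -4 270

Derivation:
Executing turtle program step by step:
Start: pos=(0,0), heading=0, pen down
FD 12: (0,0) -> (12,0) [heading=0, draw]
LT 180: heading 0 -> 180
LT 180: heading 180 -> 0
BK 9: (12,0) -> (3,0) [heading=0, draw]
RT 60: heading 0 -> 300
LT 90: heading 300 -> 30
FD 10: (3,0) -> (11.66,5) [heading=30, draw]
RT 120: heading 30 -> 270
PU: pen up
FD 9: (11.66,5) -> (11.66,-4) [heading=270, move]
Final: pos=(11.66,-4), heading=270, 3 segment(s) drawn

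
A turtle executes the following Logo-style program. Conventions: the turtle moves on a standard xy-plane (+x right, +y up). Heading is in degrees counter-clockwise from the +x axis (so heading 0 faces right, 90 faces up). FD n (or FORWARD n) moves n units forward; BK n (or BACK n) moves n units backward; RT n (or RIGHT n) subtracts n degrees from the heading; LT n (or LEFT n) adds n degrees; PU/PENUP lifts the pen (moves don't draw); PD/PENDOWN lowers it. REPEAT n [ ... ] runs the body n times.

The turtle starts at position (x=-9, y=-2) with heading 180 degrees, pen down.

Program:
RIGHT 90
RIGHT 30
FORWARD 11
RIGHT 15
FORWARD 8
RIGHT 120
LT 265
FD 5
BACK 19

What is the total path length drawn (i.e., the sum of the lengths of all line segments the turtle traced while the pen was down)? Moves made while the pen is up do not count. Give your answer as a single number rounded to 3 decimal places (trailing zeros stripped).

Answer: 43

Derivation:
Executing turtle program step by step:
Start: pos=(-9,-2), heading=180, pen down
RT 90: heading 180 -> 90
RT 30: heading 90 -> 60
FD 11: (-9,-2) -> (-3.5,7.526) [heading=60, draw]
RT 15: heading 60 -> 45
FD 8: (-3.5,7.526) -> (2.157,13.183) [heading=45, draw]
RT 120: heading 45 -> 285
LT 265: heading 285 -> 190
FD 5: (2.157,13.183) -> (-2.767,12.315) [heading=190, draw]
BK 19: (-2.767,12.315) -> (15.944,15.614) [heading=190, draw]
Final: pos=(15.944,15.614), heading=190, 4 segment(s) drawn

Segment lengths:
  seg 1: (-9,-2) -> (-3.5,7.526), length = 11
  seg 2: (-3.5,7.526) -> (2.157,13.183), length = 8
  seg 3: (2.157,13.183) -> (-2.767,12.315), length = 5
  seg 4: (-2.767,12.315) -> (15.944,15.614), length = 19
Total = 43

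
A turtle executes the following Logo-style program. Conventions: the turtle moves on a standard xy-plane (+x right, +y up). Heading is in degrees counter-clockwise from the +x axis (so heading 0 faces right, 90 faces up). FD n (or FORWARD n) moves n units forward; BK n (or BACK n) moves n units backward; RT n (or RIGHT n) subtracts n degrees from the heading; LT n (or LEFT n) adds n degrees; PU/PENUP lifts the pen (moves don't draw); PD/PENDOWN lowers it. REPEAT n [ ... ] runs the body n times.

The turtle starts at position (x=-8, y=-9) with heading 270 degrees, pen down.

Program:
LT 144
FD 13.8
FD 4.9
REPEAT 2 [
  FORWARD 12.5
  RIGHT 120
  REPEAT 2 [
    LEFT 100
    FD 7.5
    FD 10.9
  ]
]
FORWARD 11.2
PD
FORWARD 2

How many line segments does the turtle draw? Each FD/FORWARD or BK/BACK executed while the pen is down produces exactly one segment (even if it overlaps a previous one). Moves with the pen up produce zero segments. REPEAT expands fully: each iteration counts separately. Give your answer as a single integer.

Answer: 14

Derivation:
Executing turtle program step by step:
Start: pos=(-8,-9), heading=270, pen down
LT 144: heading 270 -> 54
FD 13.8: (-8,-9) -> (0.111,2.164) [heading=54, draw]
FD 4.9: (0.111,2.164) -> (2.992,6.129) [heading=54, draw]
REPEAT 2 [
  -- iteration 1/2 --
  FD 12.5: (2.992,6.129) -> (10.339,16.241) [heading=54, draw]
  RT 120: heading 54 -> 294
  REPEAT 2 [
    -- iteration 1/2 --
    LT 100: heading 294 -> 34
    FD 7.5: (10.339,16.241) -> (16.557,20.435) [heading=34, draw]
    FD 10.9: (16.557,20.435) -> (25.593,26.53) [heading=34, draw]
    -- iteration 2/2 --
    LT 100: heading 34 -> 134
    FD 7.5: (25.593,26.53) -> (20.383,31.926) [heading=134, draw]
    FD 10.9: (20.383,31.926) -> (12.811,39.766) [heading=134, draw]
  ]
  -- iteration 2/2 --
  FD 12.5: (12.811,39.766) -> (4.128,48.758) [heading=134, draw]
  RT 120: heading 134 -> 14
  REPEAT 2 [
    -- iteration 1/2 --
    LT 100: heading 14 -> 114
    FD 7.5: (4.128,48.758) -> (1.078,55.61) [heading=114, draw]
    FD 10.9: (1.078,55.61) -> (-3.356,65.567) [heading=114, draw]
    -- iteration 2/2 --
    LT 100: heading 114 -> 214
    FD 7.5: (-3.356,65.567) -> (-9.573,61.373) [heading=214, draw]
    FD 10.9: (-9.573,61.373) -> (-18.61,55.278) [heading=214, draw]
  ]
]
FD 11.2: (-18.61,55.278) -> (-27.895,49.015) [heading=214, draw]
PD: pen down
FD 2: (-27.895,49.015) -> (-29.553,47.897) [heading=214, draw]
Final: pos=(-29.553,47.897), heading=214, 14 segment(s) drawn
Segments drawn: 14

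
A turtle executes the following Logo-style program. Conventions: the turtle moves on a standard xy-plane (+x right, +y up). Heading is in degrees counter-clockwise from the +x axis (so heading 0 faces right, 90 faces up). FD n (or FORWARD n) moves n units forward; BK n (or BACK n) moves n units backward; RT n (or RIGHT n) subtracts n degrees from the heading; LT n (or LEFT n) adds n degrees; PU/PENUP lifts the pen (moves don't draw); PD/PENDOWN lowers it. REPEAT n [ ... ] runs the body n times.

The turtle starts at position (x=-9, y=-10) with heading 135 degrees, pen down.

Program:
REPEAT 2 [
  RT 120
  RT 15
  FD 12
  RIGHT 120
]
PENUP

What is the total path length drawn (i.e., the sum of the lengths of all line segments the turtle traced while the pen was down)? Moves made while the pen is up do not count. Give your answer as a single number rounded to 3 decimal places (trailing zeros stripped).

Answer: 24

Derivation:
Executing turtle program step by step:
Start: pos=(-9,-10), heading=135, pen down
REPEAT 2 [
  -- iteration 1/2 --
  RT 120: heading 135 -> 15
  RT 15: heading 15 -> 0
  FD 12: (-9,-10) -> (3,-10) [heading=0, draw]
  RT 120: heading 0 -> 240
  -- iteration 2/2 --
  RT 120: heading 240 -> 120
  RT 15: heading 120 -> 105
  FD 12: (3,-10) -> (-0.106,1.591) [heading=105, draw]
  RT 120: heading 105 -> 345
]
PU: pen up
Final: pos=(-0.106,1.591), heading=345, 2 segment(s) drawn

Segment lengths:
  seg 1: (-9,-10) -> (3,-10), length = 12
  seg 2: (3,-10) -> (-0.106,1.591), length = 12
Total = 24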